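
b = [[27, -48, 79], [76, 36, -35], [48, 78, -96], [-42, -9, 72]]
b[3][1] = -9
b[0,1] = -48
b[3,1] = -9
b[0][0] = 27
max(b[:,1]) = 78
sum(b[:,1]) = 57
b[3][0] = -42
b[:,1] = [-48, 36, 78, -9]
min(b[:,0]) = -42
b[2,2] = -96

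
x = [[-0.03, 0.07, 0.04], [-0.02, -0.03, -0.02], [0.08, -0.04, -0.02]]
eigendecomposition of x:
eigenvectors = [[(-0.62+0j), -0.11j, 0.11j], [(0.06+0j), 0.50-0.05j, 0.50+0.05j], [(0.78+0j), (-0.86+0j), -0.86-0.00j]]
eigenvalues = [(-0.09+0j), 0.01j, -0.01j]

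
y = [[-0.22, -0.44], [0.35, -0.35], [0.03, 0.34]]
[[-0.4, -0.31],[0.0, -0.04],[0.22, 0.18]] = y@[[0.61, 0.40], [0.60, 0.5]]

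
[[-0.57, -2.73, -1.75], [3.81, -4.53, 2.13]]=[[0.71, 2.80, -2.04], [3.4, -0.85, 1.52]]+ [[-1.28,-5.53,0.29], [0.41,-3.68,0.61]]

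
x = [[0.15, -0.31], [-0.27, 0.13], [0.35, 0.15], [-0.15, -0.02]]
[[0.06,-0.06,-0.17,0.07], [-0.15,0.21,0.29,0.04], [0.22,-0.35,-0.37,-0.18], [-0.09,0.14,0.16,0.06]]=x@ [[0.60, -0.9, -1.06, -0.34], [0.09, -0.24, 0.03, -0.4]]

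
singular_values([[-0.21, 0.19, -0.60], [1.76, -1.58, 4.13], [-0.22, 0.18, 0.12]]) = [4.81, 0.31, 0.0]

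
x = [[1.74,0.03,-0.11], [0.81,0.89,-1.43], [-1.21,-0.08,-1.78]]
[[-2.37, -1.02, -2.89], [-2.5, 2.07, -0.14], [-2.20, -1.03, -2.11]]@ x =[[-1.45, -0.75, 6.86], [-2.50, 1.78, -2.44], [-2.11, -0.81, 5.47]]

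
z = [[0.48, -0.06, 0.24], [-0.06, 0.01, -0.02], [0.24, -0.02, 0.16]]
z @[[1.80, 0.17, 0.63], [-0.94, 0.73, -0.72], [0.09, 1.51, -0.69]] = [[0.94,0.4,0.18], [-0.12,-0.03,-0.03], [0.47,0.27,0.06]]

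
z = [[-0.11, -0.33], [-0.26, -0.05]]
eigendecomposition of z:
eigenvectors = [[-0.78, 0.71],[-0.63, -0.7]]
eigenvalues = [-0.37, 0.21]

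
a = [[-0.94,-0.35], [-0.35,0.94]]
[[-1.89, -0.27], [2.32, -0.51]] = a @ [[0.96, 0.43], [2.83, -0.38]]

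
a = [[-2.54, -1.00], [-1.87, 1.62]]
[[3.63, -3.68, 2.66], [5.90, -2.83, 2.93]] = a @ [[-1.97, 1.47, -1.21], [1.37, -0.05, 0.41]]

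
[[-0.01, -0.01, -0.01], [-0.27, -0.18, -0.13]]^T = [[-0.01, -0.27], [-0.01, -0.18], [-0.01, -0.13]]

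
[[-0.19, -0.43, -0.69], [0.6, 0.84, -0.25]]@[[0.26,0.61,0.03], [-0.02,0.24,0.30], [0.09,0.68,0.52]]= [[-0.1,-0.69,-0.49],[0.12,0.40,0.14]]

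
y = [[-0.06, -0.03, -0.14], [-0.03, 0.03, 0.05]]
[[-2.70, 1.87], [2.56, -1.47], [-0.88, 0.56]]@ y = [[0.11, 0.14, 0.47], [-0.11, -0.12, -0.43], [0.04, 0.04, 0.15]]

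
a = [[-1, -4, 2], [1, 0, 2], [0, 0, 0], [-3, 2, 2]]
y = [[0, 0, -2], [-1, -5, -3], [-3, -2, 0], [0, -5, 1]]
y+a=[[-1, -4, 0], [0, -5, -1], [-3, -2, 0], [-3, -3, 3]]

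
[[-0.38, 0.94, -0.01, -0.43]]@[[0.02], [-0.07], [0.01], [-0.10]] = [[-0.03]]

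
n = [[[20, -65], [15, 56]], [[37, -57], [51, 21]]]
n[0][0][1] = -65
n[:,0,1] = [-65, -57]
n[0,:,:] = [[20, -65], [15, 56]]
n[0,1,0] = 15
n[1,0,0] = 37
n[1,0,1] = -57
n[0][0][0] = 20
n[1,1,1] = 21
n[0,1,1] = 56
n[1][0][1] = -57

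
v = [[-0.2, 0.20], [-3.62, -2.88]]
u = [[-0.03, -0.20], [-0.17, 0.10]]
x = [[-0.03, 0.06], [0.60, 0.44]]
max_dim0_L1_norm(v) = 3.82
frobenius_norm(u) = 0.28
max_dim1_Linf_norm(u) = 0.2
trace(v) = -3.08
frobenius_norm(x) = 0.75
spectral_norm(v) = 4.63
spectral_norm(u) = 0.23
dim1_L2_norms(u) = [0.2, 0.2]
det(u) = -0.04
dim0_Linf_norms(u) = [0.17, 0.2]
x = v @ u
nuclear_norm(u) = 0.39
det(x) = -0.05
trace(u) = 0.07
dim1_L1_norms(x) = [0.09, 1.04]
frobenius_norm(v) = 4.63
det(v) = 1.30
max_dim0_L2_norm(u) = 0.22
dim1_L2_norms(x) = [0.07, 0.74]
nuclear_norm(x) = 0.81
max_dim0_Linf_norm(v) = 3.62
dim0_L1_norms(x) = [0.63, 0.5]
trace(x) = 0.41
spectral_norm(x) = 0.74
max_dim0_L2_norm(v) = 3.63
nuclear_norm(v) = 4.91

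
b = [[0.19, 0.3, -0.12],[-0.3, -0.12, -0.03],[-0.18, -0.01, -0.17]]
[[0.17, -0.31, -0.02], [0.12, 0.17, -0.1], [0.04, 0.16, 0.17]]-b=[[-0.02, -0.61, 0.1], [0.42, 0.29, -0.07], [0.22, 0.17, 0.34]]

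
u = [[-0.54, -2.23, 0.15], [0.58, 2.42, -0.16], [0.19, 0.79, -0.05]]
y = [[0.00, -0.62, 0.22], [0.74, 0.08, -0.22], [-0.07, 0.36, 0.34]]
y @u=[[-0.32, -1.33, 0.09], [-0.40, -1.63, 0.11], [0.31, 1.30, -0.09]]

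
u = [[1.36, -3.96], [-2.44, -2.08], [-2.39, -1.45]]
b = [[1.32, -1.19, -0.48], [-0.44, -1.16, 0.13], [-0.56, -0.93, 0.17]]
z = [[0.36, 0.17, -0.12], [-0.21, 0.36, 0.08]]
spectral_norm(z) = 0.45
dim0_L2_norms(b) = [1.5, 1.9, 0.53]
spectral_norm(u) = 4.81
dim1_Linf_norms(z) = [0.36, 0.36]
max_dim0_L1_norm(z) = 0.57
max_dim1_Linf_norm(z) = 0.36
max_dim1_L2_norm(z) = 0.42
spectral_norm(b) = 1.97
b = u @ z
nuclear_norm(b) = 3.48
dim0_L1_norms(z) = [0.57, 0.53, 0.2]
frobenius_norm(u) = 5.97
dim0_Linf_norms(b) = [1.32, 1.19, 0.48]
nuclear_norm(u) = 8.34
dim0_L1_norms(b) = [2.32, 3.28, 0.78]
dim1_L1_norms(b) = [2.99, 1.73, 1.66]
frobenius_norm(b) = 2.48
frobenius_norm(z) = 0.59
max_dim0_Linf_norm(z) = 0.36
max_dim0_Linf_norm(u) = 3.96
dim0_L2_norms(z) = [0.42, 0.4, 0.14]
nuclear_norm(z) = 0.84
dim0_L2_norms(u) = [3.68, 4.7]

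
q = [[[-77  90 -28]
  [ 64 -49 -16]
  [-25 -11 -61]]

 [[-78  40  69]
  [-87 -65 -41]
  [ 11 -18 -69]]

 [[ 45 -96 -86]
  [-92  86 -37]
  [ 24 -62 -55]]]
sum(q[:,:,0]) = -215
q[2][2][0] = 24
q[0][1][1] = -49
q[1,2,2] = -69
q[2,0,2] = -86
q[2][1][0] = -92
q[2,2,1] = -62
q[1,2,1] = -18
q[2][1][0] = -92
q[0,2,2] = -61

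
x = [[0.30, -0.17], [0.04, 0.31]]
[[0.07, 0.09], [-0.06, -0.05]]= x @ [[0.10, 0.18], [-0.21, -0.20]]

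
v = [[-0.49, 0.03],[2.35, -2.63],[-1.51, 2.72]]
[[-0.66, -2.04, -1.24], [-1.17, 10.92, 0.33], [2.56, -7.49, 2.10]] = v@[[1.46, 4.13, 2.66],[1.75, -0.46, 2.25]]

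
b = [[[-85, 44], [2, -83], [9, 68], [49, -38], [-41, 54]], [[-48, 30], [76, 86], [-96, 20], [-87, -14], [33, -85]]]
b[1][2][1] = 20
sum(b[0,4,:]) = 13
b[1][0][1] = 30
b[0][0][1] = 44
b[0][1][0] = 2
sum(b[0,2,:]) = 77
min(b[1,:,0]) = -96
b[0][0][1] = 44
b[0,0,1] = 44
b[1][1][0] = 76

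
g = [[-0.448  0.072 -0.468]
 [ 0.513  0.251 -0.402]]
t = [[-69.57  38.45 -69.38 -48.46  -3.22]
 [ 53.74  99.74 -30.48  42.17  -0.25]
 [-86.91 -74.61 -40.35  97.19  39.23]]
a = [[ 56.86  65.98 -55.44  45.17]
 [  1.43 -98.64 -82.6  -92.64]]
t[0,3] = -48.46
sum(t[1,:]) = 164.92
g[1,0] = 0.513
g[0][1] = 0.072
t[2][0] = -86.91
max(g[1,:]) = 0.513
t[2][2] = -40.35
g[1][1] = 0.251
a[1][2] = -82.6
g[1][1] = 0.251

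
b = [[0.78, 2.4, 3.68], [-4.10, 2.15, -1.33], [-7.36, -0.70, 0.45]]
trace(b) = 3.38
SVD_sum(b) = [[1.04, -0.02, 0.09], [-4.23, 0.09, -0.37], [-7.25, 0.15, -0.63]] + [[-0.25, 2.49, 3.55], [-0.02, 0.22, 0.31], [-0.02, 0.23, 0.32]] + [[-0.01, -0.06, 0.04], [0.15, 1.84, -1.28], [-0.09, -1.08, 0.75]]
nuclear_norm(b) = 15.47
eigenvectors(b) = [[(0.03+0.58j), 0.03-0.58j, (-0.07+0j)], [-0.40-0.02j, -0.40+0.02j, -0.85+0.00j], [-0.71+0.00j, -0.71-0.00j, 0.52+0.00j]]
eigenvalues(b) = [(0.38+6.07j), (0.38-6.07j), (2.62+0j)]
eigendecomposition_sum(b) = [[0.39+3.02j, (1.12-0.26j), 1.89-0.01j], [(-2.08+0.06j), 0.10+0.78j, (-0.12+1.28j)], [(-3.66+0.27j), 0.24+1.36j, (-0.11+2.27j)]] + [[0.39-3.02j,1.12+0.26j,1.89+0.01j], [-2.08-0.06j,(0.1-0.78j),-0.12-1.28j], [(-3.66-0.27j),(0.24-1.36j),-0.11-2.27j]] + [[0.00-0.00j, 0.16+0.00j, -0.09-0.00j], [0.06-0.00j, (1.94+0j), -1.10-0.00j], [-0.03+0.00j, -1.18-0.00j, (0.67+0j)]]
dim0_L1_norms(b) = [12.24, 5.25, 5.46]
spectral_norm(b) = 8.49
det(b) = 96.74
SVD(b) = [[-0.12, 0.99, -0.03], [0.50, 0.09, 0.86], [0.86, 0.09, -0.51]] @ diag([8.488790959774164, 4.372941740953908, 2.6061674104860297]) @ [[-1.00, 0.02, -0.09], [-0.06, 0.57, 0.82], [0.07, 0.82, -0.57]]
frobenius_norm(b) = 9.90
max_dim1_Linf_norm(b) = 7.36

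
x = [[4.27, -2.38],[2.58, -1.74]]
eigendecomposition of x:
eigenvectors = [[0.88, 0.45], [0.48, 0.89]]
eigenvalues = [2.96, -0.43]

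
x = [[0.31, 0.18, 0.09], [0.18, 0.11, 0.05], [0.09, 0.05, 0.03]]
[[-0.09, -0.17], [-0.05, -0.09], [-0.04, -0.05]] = x@[[-0.12, -2.07], [0.69, 1.73], [-2.0, 1.75]]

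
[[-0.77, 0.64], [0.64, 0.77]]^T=[[-0.77, 0.64], [0.64, 0.77]]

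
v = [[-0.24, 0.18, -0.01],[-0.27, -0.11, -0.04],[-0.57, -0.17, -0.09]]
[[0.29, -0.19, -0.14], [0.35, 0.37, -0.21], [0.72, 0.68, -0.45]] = v @ [[-1.35,-0.52,0.49],[-0.12,-1.78,-0.01],[0.78,-0.87,1.97]]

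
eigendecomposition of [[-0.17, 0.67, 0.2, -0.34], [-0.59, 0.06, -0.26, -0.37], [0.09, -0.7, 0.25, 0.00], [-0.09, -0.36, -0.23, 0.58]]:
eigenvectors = [[(0.66+0j), 0.66-0.00j, (-0.33+0j), (-0.45+0j)], [-0.02+0.48j, -0.02-0.48j, -0.35+0.00j, (-0.18+0j)], [(-0.43+0.28j), -0.43-0.28j, 0.76+0.00j, (0.22+0j)], [(-0.17+0.2j), (-0.17-0.2j), 0.43+0.00j, (0.85+0j)]]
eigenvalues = [(-0.23+0.47j), (-0.23-0.47j), (0.53+0j), (0.65+0j)]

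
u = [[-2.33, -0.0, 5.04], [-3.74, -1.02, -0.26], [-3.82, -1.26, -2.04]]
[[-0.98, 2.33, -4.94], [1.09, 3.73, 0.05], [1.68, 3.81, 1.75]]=u@ [[-0.01, -1.0, 0.0], [-0.98, 0.01, 0.2], [-0.2, -0.00, -0.98]]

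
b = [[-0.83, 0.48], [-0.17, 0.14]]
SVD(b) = [[-0.98,-0.22], [-0.22,0.98]] @ diag([0.9831385577702013, 0.03519341167787603]) @ [[0.86, -0.51], [0.51, 0.86]]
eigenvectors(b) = [[-0.98, -0.48], [-0.19, -0.88]]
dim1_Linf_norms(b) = [0.83, 0.17]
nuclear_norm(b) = 1.02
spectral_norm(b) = 0.98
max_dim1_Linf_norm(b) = 0.83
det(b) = -0.03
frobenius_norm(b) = 0.98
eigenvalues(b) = [-0.74, 0.05]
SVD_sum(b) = [[-0.83,0.49], [-0.19,0.11]] + [[-0.0, -0.01], [0.02, 0.03]]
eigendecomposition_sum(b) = [[-0.82, 0.45], [-0.16, 0.09]] + [[-0.01, 0.03], [-0.01, 0.05]]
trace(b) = -0.69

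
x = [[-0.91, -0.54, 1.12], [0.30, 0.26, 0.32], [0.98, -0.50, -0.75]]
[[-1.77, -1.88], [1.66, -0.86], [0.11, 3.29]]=x @ [[2.23, 0.89], [2.21, -1.98], [1.3, -1.91]]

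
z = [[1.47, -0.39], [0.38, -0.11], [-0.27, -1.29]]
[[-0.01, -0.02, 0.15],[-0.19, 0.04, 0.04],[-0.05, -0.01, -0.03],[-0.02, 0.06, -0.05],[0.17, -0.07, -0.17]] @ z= [[-0.06, -0.19], [-0.27, 0.02], [-0.07, 0.06], [0.01, 0.07], [0.27, 0.16]]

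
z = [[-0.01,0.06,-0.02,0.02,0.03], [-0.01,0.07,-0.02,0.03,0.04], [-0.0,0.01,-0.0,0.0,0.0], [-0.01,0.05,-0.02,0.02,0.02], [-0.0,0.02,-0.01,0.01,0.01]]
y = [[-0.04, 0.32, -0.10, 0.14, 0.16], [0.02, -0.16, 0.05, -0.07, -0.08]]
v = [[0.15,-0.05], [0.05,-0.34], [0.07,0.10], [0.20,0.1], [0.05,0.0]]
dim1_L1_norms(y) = [0.76, 0.38]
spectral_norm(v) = 0.37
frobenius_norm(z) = 0.13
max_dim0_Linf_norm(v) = 0.34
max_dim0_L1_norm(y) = 0.48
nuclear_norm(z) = 0.16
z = v @ y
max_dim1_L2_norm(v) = 0.34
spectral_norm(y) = 0.45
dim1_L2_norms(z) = [0.07, 0.09, 0.01, 0.06, 0.03]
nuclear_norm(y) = 0.45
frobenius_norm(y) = 0.45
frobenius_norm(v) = 0.46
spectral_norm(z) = 0.13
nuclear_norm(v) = 0.64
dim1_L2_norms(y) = [0.4, 0.2]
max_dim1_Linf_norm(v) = 0.34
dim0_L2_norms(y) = [0.04, 0.36, 0.11, 0.16, 0.18]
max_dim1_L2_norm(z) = 0.09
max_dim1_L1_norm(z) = 0.17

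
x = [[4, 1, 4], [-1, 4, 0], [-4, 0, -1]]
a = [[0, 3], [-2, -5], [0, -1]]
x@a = [[-2, 3], [-8, -23], [0, -11]]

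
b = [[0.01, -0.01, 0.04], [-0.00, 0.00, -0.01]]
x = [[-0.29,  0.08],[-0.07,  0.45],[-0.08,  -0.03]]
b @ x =[[-0.01, -0.00], [0.0, 0.00]]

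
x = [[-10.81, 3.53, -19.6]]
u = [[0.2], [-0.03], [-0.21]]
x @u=[[1.85]]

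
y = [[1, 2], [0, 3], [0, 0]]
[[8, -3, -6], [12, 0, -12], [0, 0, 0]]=y @ [[0, -3, 2], [4, 0, -4]]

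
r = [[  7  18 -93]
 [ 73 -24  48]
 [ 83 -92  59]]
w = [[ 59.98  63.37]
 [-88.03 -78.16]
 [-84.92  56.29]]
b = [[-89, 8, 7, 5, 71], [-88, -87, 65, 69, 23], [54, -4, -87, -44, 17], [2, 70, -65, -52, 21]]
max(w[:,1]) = 63.37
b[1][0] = -88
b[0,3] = 5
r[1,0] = 73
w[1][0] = -88.03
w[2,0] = -84.92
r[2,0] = 83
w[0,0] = 59.98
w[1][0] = -88.03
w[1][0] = -88.03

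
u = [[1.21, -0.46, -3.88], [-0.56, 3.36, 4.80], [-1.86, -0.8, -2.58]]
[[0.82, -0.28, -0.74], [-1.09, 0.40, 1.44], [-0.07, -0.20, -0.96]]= u @ [[0.25, -0.00, 0.15], [-0.11, 0.02, 0.14], [-0.12, 0.07, 0.22]]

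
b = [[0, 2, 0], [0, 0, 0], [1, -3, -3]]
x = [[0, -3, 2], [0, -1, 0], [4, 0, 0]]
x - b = [[0, -5, 2], [0, -1, 0], [3, 3, 3]]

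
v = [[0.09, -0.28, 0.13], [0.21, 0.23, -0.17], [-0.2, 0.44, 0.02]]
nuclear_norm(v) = 1.00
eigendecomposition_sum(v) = [[(0.02+0.11j), (-0.15-0j), (0.05-0.06j)], [0.09-0.10j, 0.11+0.14j, (-0.09-0.01j)], [-0.14-0.12j, 0.20-0.15j, -0.01+0.13j]] + [[(0.02-0.11j), (-0.15+0j), 0.05+0.06j], [(0.09+0.1j), (0.11-0.14j), -0.09+0.01j], [-0.14+0.12j, 0.20+0.15j, (-0.01-0.13j)]] + [[(0.04-0j), 0.02-0.00j, 0.02-0.00j], [0.04-0.00j, 0.02-0.00j, (0.02-0j)], [(0.08-0j), 0.04-0.00j, (0.04-0j)]]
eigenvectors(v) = [[-0.36-0.27j, (-0.36+0.27j), 0.45+0.00j], [0.52j, -0.52j, (0.36+0j)], [0.73+0.00j, 0.73-0.00j, (0.82+0j)]]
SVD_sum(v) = [[0.07, -0.30, 0.06], [-0.05, 0.20, -0.04], [-0.1, 0.44, -0.09]] + [[-0.01, -0.00, 0.01], [0.24, 0.03, -0.15], [-0.12, -0.01, 0.07]] + [[0.04, 0.02, 0.06],  [0.01, 0.01, 0.02],  [0.02, 0.01, 0.03]]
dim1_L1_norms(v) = [0.5, 0.61, 0.66]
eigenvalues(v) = [(0.12+0.39j), (0.12-0.39j), (0.1+0j)]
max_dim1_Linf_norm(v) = 0.44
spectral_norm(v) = 0.59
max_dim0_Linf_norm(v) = 0.44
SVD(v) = [[-0.53,0.05,0.85], [0.35,-0.90,0.27], [0.78,0.44,0.45]] @ diag([0.5939797760882125, 0.32047545377977604, 0.08822419805724312]) @ [[-0.22, 0.96, -0.19], [-0.85, -0.09, 0.53], [0.49, 0.27, 0.83]]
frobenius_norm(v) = 0.68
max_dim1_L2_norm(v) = 0.48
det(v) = 0.02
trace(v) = 0.34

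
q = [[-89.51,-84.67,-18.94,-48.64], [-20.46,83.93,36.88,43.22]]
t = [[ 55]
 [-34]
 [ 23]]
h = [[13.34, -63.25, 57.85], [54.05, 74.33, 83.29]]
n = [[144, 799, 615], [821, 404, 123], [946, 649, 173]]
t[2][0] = 23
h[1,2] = 83.29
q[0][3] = -48.64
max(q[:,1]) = 83.93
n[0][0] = 144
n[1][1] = 404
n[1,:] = [821, 404, 123]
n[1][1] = 404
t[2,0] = 23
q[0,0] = -89.51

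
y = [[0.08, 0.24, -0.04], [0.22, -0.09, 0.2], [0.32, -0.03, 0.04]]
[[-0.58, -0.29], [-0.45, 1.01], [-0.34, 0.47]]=y @ [[-1.01, 0.92],  [-2.46, -0.90],  [-2.24, 3.64]]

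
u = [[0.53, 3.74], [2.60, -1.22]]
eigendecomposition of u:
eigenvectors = [[0.85,-0.67], [0.53,0.74]]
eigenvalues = [2.89, -3.58]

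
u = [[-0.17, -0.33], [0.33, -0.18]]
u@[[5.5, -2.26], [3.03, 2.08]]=[[-1.93, -0.3],[1.27, -1.12]]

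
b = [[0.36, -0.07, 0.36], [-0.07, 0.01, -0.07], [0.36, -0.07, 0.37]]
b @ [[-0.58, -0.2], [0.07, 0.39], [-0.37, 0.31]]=[[-0.35, 0.01], [0.07, -0.00], [-0.35, 0.02]]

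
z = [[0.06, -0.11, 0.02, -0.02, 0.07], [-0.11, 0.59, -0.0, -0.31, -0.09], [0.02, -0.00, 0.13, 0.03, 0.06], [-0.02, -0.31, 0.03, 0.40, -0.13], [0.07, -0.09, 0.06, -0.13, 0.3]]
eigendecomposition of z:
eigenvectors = [[0.1,-0.26,-0.74,0.61,-0.08],[-0.81,0.28,-0.39,-0.18,0.29],[0.03,-0.13,0.3,0.42,0.85],[0.58,0.46,-0.42,-0.37,0.38],[0.01,-0.79,-0.19,-0.54,0.21]]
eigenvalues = [0.83, 0.44, 0.0, 0.06, 0.16]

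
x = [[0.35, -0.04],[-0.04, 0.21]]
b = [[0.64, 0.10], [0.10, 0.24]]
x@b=[[0.22, 0.03], [-0.0, 0.05]]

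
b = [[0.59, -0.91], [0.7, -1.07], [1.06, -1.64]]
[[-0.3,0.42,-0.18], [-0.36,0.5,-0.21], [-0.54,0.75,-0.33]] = b@[[-0.08, 0.48, -0.06], [0.28, -0.15, 0.16]]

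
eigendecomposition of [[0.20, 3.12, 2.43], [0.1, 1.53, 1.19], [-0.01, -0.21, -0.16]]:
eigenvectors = [[-0.9, -0.93, -0.15], [-0.44, -0.18, -0.60], [0.06, 0.31, 0.78]]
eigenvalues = [1.58, -0.01, 0.0]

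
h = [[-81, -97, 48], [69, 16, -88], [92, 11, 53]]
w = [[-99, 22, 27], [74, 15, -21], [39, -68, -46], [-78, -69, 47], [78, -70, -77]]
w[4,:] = [78, -70, -77]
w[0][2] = 27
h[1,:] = [69, 16, -88]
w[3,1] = -69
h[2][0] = 92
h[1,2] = -88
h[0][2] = 48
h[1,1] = 16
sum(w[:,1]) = -170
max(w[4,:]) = 78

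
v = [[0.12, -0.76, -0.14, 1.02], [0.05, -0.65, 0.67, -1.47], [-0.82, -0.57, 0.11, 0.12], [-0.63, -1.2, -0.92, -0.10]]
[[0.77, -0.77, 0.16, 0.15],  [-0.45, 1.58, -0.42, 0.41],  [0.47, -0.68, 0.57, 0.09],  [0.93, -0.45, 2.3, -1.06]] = v @[[-0.22, 0.81, -0.67, 0.11],[-0.48, -0.12, -0.38, -0.05],[-0.28, 0.19, -1.52, 1.11],[0.38, -0.91, -0.26, 0.25]]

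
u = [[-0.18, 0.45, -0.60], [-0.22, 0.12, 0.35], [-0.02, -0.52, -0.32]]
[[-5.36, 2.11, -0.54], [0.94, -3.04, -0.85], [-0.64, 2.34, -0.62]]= u @ [[3.73, 4.19, 4.64],  [-2.55, -1.18, 0.90],  [5.9, -5.66, 0.18]]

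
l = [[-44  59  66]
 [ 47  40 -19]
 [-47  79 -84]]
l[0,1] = 59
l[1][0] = 47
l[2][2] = -84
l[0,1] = 59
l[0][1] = 59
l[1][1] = 40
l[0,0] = -44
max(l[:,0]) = 47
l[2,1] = 79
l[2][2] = -84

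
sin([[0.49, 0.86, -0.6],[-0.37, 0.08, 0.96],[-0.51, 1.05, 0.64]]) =[[0.47,0.8,-0.57], [-0.21,0.02,0.71], [-0.29,0.89,0.34]]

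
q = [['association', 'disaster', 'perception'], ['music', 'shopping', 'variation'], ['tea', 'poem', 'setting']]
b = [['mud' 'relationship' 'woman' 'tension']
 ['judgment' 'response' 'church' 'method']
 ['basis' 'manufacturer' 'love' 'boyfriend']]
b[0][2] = 'woman'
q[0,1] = 'disaster'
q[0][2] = 'perception'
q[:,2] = ['perception', 'variation', 'setting']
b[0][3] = 'tension'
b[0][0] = 'mud'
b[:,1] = ['relationship', 'response', 'manufacturer']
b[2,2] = 'love'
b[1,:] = ['judgment', 'response', 'church', 'method']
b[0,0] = 'mud'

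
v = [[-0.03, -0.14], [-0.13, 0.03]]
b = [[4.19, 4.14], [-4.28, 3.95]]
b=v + [[4.22, 4.28],[-4.15, 3.92]]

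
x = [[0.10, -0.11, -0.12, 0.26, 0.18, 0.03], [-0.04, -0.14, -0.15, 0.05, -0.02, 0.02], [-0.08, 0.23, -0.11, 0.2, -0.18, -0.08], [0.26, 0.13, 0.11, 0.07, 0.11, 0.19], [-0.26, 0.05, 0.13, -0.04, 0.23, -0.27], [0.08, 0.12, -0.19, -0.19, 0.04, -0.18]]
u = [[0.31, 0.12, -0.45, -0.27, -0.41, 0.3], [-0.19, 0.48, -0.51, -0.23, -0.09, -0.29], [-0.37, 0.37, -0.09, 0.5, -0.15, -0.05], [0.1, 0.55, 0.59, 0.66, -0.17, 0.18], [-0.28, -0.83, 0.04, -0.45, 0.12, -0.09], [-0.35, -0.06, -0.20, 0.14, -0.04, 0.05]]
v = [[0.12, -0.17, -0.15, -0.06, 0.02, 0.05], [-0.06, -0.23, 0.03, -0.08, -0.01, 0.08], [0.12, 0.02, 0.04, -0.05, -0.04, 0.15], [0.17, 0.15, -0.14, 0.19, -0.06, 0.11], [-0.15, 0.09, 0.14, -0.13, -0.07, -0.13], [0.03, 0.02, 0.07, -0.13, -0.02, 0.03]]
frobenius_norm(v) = 0.65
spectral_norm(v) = 0.45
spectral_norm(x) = 0.54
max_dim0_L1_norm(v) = 0.68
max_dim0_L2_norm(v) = 0.34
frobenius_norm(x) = 0.91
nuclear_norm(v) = 1.27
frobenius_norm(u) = 2.05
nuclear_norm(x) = 2.03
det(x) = 0.00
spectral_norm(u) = 1.46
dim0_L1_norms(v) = [0.65, 0.68, 0.57, 0.64, 0.22, 0.55]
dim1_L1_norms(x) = [0.8, 0.42, 0.88, 0.87, 0.98, 0.8]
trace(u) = 1.53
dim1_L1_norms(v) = [0.57, 0.49, 0.42, 0.82, 0.71, 0.3]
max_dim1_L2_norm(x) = 0.46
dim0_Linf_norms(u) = [0.37, 0.83, 0.59, 0.66, 0.41, 0.3]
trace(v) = 0.08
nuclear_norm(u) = 4.09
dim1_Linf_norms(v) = [0.17, 0.23, 0.15, 0.19, 0.15, 0.13]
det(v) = 0.00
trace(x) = -0.03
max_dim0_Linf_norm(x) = 0.27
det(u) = 0.01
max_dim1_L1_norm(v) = 0.82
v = u @ x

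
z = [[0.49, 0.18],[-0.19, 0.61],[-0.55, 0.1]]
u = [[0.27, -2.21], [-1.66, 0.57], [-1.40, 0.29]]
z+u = [[0.76, -2.03], [-1.85, 1.18], [-1.95, 0.39]]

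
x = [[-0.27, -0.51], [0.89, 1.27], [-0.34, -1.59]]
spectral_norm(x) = 2.28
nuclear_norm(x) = 2.73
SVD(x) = [[-0.25,0.10],[0.67,-0.70],[-0.70,-0.71]] @ diag([2.2759666881630953, 0.4490831040819848]) @ [[0.4, 0.92], [-0.92, 0.4]]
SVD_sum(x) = [[-0.23, -0.53], [0.6, 1.39], [-0.63, -1.46]] + [[-0.04, 0.02], [0.29, -0.12], [0.29, -0.13]]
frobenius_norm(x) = 2.32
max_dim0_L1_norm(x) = 3.37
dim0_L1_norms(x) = [1.5, 3.37]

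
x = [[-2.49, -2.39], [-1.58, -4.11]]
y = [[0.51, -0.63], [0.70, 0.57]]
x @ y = [[-2.94, 0.21], [-3.68, -1.35]]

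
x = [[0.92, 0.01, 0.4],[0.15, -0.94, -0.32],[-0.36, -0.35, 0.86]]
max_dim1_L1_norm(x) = 1.57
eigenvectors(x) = [[0.71+0.00j, (0.71-0j), -0.04+0.00j],[0.03-0.13j, 0.03+0.13j, 0.98+0.00j],[0.00+0.69j, -0.69j, 0.18+0.00j]]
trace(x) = 0.84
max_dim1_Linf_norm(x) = 0.94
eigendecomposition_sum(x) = [[(0.46+0.19j),-0.02+0.09j,0.20-0.46j], [(0.05-0.07j),0.02+0.01j,(-0.07-0.05j)], [(-0.18+0.45j),(-0.09-0.01j),0.45+0.19j]] + [[0.46-0.19j,-0.02-0.09j,0.20+0.46j], [(0.05+0.07j),(0.02-0.01j),-0.07+0.05j], [(-0.18-0.45j),(-0.09+0.01j),(0.45-0.19j)]] + [[-0.00+0.00j, (0.04+0j), 0.01+0.00j], [(0.04-0j), -0.97-0.00j, (-0.18-0j)], [0.01-0.00j, -0.17-0.00j, (-0.03-0j)]]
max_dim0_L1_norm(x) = 1.58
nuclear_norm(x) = 3.00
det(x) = -1.00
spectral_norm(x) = 1.01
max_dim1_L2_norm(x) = 1.0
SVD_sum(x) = [[0.61,-0.27,0.59],  [0.12,-0.05,0.12],  [0.29,-0.13,0.28]] + [[-0.01,0.13,0.07], [0.04,-0.88,-0.45], [-0.00,0.08,0.04]] + [[0.31, 0.15, -0.26], [-0.01, -0.01, 0.01], [-0.65, -0.31, 0.53]]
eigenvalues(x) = [(0.92+0.39j), (0.92-0.39j), (-1+0j)]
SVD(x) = [[-0.89,0.15,-0.43], [-0.17,-0.98,0.02], [-0.42,0.09,0.90]] @ diag([1.0055174356125625, 1.0042054960706184, 0.993582411448944]) @ [[-0.69, 0.3, -0.66], [-0.04, 0.89, 0.45], [-0.73, -0.34, 0.6]]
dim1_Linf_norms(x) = [0.92, 0.94, 0.86]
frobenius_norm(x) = 1.73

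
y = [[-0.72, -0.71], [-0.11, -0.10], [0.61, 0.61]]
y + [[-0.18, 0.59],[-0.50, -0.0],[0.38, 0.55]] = [[-0.9, -0.12], [-0.61, -0.1], [0.99, 1.16]]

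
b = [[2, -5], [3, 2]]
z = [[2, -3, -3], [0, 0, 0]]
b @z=[[4, -6, -6], [6, -9, -9]]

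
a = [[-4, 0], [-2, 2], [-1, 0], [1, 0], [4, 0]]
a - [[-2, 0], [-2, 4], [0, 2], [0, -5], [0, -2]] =[[-2, 0], [0, -2], [-1, -2], [1, 5], [4, 2]]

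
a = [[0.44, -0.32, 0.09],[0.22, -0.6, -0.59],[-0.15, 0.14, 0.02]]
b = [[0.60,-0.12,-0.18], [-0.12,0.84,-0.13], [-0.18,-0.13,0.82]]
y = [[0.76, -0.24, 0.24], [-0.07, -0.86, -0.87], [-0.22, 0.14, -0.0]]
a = y @ b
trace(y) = -0.10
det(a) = -0.00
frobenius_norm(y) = 1.50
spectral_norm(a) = 0.94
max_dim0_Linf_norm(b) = 0.84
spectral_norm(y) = 1.23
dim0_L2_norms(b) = [0.64, 0.86, 0.85]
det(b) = 0.36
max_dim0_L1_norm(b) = 1.13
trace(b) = 2.26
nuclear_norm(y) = 2.10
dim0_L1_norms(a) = [0.81, 1.06, 0.7]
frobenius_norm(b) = 1.37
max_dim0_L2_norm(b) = 0.86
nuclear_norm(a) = 1.41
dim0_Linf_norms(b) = [0.6, 0.84, 0.82]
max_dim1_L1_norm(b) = 1.13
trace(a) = -0.14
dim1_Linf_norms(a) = [0.44, 0.6, 0.15]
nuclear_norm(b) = 2.26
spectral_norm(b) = 0.97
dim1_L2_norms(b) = [0.64, 0.86, 0.85]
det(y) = -0.00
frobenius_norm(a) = 1.05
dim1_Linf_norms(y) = [0.76, 0.87, 0.22]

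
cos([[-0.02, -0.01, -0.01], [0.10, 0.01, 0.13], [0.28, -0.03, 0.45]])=[[1.0, -0.0, 0.0], [-0.02, 1.00, -0.03], [-0.06, 0.01, 0.90]]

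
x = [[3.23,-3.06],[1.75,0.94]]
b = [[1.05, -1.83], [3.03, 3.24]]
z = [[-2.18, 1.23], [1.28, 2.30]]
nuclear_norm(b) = 6.48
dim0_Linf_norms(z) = [2.18, 2.3]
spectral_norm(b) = 4.49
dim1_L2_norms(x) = [4.45, 1.99]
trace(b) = 4.29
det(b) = 8.95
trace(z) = 0.12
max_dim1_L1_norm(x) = 6.29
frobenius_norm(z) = 3.63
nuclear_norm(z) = 5.14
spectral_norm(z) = 2.63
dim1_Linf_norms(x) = [3.23, 1.75]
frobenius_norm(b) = 4.91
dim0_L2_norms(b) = [3.21, 3.72]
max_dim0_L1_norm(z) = 3.53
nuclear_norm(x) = 6.37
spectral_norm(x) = 4.50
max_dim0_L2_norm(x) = 3.67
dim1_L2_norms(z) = [2.5, 2.63]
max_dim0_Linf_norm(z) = 2.3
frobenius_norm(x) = 4.87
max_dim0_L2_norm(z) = 2.61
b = z + x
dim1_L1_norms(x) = [6.29, 2.69]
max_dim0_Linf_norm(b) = 3.24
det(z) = -6.59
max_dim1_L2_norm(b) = 4.44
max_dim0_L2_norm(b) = 3.72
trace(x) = 4.17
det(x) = 8.39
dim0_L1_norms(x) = [4.98, 4.0]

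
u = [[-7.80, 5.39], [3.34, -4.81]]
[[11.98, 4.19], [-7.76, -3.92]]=u@[[-0.81, 0.05], [1.05, 0.85]]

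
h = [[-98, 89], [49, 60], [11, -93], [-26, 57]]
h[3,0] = -26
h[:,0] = [-98, 49, 11, -26]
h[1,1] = 60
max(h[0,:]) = 89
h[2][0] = 11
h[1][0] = 49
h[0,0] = -98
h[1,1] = 60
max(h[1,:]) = 60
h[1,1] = 60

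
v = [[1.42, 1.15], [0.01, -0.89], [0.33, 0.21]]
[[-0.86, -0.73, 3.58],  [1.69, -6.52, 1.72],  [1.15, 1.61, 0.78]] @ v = [[-0.05,0.41], [2.9,8.11], [1.91,0.05]]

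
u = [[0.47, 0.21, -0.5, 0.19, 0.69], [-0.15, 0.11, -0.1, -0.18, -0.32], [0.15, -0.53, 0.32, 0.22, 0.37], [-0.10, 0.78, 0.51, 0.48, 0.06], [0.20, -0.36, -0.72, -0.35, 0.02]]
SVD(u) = [[-0.26, 0.87, 0.27, 0.23, -0.24], [0.00, -0.32, 0.30, -0.10, -0.89], [-0.06, 0.24, -0.85, -0.31, -0.34], [0.72, 0.3, 0.23, -0.58, 0.04], [-0.64, -0.03, 0.23, -0.71, 0.17]] @ diag([1.3676936692552344, 1.0642209517441834, 0.8460033050662188, 0.04718199095635131, 0.0002459558667900112]) @ [[-0.24, 0.56, 0.69, 0.37, -0.12], [0.43, 0.25, -0.14, 0.41, 0.76], [-0.03, 0.76, -0.57, -0.19, -0.24], [-0.2, 0.18, 0.28, -0.76, 0.51], [-0.85, -0.10, -0.32, 0.29, 0.3]]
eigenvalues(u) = [(0.58+0.51j), (0.58-0.51j), (0.36+0j), 0j, (-0.12+0j)]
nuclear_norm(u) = 3.33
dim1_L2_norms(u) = [1.01, 0.42, 0.77, 1.05, 0.9]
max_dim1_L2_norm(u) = 1.05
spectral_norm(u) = 1.37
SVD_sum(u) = [[0.09, -0.2, -0.24, -0.13, 0.04], [-0.0, 0.0, 0.0, 0.00, -0.00], [0.02, -0.04, -0.05, -0.03, 0.01], [-0.24, 0.55, 0.68, 0.36, -0.12], [0.21, -0.49, -0.6, -0.33, 0.11]] + [[0.39, 0.23, -0.13, 0.37, 0.7],[-0.14, -0.09, 0.05, -0.14, -0.26],[0.11, 0.06, -0.04, 0.10, 0.19],[0.14, 0.08, -0.04, 0.13, 0.25],[-0.01, -0.01, 0.0, -0.01, -0.03]] + [[-0.01, 0.18, -0.13, -0.04, -0.06], [-0.01, 0.19, -0.15, -0.05, -0.06], [0.02, -0.55, 0.41, 0.13, 0.17], [-0.01, 0.15, -0.11, -0.04, -0.05], [-0.01, 0.15, -0.11, -0.04, -0.05]] + [[-0.0, 0.00, 0.00, -0.01, 0.01], [0.0, -0.0, -0.00, 0.00, -0.0], [0.0, -0.00, -0.00, 0.01, -0.01], [0.01, -0.01, -0.01, 0.02, -0.01], [0.01, -0.01, -0.01, 0.03, -0.02]] + [[0.0, 0.00, 0.0, -0.0, -0.00], [0.00, 0.00, 0.00, -0.0, -0.0], [0.00, 0.00, 0.00, -0.00, -0.00], [-0.00, -0.0, -0.0, 0.00, 0.0], [-0.00, -0.0, -0.0, 0.00, 0.0]]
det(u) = -0.00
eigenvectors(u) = [[(-0.69+0j), -0.69-0.00j, -0.04+0.00j, -0.85+0.00j, -0.53+0.00j], [(0.19-0.2j), 0.19+0.20j, 0.06+0.00j, -0.10+0.00j, (0.19+0j)], [-0.16+0.48j, -0.16-0.48j, (-0.26+0j), (-0.32+0j), 0.13+0.00j], [0.20-0.19j, (0.2+0.19j), (0.86+0j), 0.29+0.00j, (-0.51+0j)], [-0.34-0.06j, (-0.34+0.06j), (-0.43+0j), (0.3+0j), 0.64+0.00j]]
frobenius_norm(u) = 1.93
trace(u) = 1.40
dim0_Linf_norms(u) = [0.47, 0.78, 0.72, 0.48, 0.69]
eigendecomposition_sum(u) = [[0.24+0.04j, (0.04-0.26j), (-0.29+0.45j), 0.08+0.28j, (0.31+0.24j)], [-0.08+0.06j, 0.06+0.08j, (-0.05-0.21j), -0.10-0.05j, (-0.16+0.02j)], [(0.08-0.15j), (-0.17-0.09j), (0.24+0.3j), (0.21+0.01j), (0.24-0.16j)], [(-0.08+0.05j), (0.06+0.09j), (-0.04-0.21j), (-0.1-0.06j), -0.16+0.01j], [0.11+0.04j, 0.04-0.12j, (-0.18+0.2j), 0.02+0.14j, 0.13+0.14j]] + [[0.24-0.04j, 0.04+0.26j, (-0.29-0.45j), 0.08-0.28j, (0.31-0.24j)],  [(-0.08-0.06j), 0.06-0.08j, -0.05+0.21j, (-0.1+0.05j), -0.16-0.02j],  [(0.08+0.15j), (-0.17+0.09j), (0.24-0.3j), (0.21-0.01j), 0.24+0.16j],  [-0.08-0.05j, 0.06-0.09j, (-0.04+0.21j), (-0.1+0.06j), (-0.16-0.01j)],  [(0.11-0.04j), (0.04+0.12j), (-0.18-0.2j), 0.02-0.14j, 0.13-0.14j]] + [[-0.00-0.00j, -0.02+0.00j, -0.02-0.00j, -0.03-0.00j, -0.01-0.00j], [0.00+0.00j, 0.04-0.00j, 0.04+0.00j, (0.04+0j), (0.02+0j)], [(-0.02-0j), -0.15+0.00j, -0.15-0.00j, (-0.18-0j), -0.09-0.00j], [0.07+0.00j, 0.52-0.00j, (0.49+0j), 0.62+0.00j, 0.29+0.00j], [(-0.03-0j), -0.26+0.00j, (-0.25-0j), -0.31-0.00j, -0.15-0.00j]] + [[0.00+0.00j,-0j,0j,(-0+0j),(-0+0j)], [0j,-0j,0.00+0.00j,-0.00+0.00j,-0.00+0.00j], [0.00+0.00j,0.00-0.00j,0.00+0.00j,-0.00+0.00j,(-0+0j)], [(-0-0j),-0.00+0.00j,-0.00-0.00j,-0j,-0j], [(-0-0j),-0.00+0.00j,-0.00-0.00j,0.00-0.00j,0.00-0.00j]] + [[(-0+0j), 0.15-0.00j, 0.10+0.00j, 0.06+0.00j, (0.08+0j)], [0.00-0.00j, (-0.05+0j), -0.03-0.00j, (-0.02-0j), (-0.03-0j)], [0.00-0.00j, -0.04+0.00j, (-0.02-0j), -0.01-0.00j, -0.02-0.00j], [(-0+0j), (0.14-0j), 0.09+0.00j, (0.06+0j), 0.08+0.00j], [(0.01-0j), (-0.18+0j), (-0.11-0j), (-0.07-0j), -0.10-0.00j]]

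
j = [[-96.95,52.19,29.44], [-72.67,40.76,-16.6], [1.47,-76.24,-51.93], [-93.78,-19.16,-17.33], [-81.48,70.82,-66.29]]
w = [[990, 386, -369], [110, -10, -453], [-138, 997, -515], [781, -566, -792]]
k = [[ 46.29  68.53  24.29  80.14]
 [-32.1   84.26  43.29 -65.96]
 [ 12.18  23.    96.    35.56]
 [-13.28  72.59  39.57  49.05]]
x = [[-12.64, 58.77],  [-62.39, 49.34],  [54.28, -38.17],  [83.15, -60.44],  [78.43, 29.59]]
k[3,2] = 39.57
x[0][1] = 58.77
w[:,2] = [-369, -453, -515, -792]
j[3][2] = -17.33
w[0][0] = 990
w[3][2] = -792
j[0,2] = 29.44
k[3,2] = 39.57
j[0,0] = -96.95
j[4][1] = 70.82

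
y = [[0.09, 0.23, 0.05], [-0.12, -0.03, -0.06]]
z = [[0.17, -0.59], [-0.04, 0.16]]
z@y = [[0.09, 0.06, 0.04], [-0.02, -0.01, -0.01]]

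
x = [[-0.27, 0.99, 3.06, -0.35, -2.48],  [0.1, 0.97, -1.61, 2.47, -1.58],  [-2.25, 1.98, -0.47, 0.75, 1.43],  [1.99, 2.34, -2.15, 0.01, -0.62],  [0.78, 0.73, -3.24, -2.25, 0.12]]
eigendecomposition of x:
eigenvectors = [[(0.37+0j), 0.58+0.00j, 0.58-0.00j, 0.56+0.00j, (0.56-0j)], [0.65+0.00j, -0.24+0.01j, -0.24-0.01j, 0.03+0.39j, (0.03-0.39j)], [0.12+0.00j, (-0.17+0.54j), -0.17-0.54j, 0.23+0.04j, (0.23-0.04j)], [(0.59+0j), (-0.23-0.26j), (-0.23+0.26j), (0.18-0.39j), 0.18+0.39j], [(-0.27+0j), (-0.29-0.29j), (-0.29+0.29j), 0.53-0.10j, 0.53+0.10j]]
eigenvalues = [(3.66+0j), (-0.19+4.29j), (-0.19-4.29j), (-1.46+1.62j), (-1.46-1.62j)]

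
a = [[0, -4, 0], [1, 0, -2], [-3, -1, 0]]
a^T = [[0, 1, -3], [-4, 0, -1], [0, -2, 0]]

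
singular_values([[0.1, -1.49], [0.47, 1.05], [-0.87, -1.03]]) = [2.19, 0.76]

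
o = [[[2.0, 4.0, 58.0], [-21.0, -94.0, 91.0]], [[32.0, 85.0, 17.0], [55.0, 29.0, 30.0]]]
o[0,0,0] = 2.0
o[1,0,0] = 32.0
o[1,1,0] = 55.0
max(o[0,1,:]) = 91.0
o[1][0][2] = 17.0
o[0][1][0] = -21.0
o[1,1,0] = 55.0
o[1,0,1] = 85.0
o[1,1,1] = 29.0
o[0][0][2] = 58.0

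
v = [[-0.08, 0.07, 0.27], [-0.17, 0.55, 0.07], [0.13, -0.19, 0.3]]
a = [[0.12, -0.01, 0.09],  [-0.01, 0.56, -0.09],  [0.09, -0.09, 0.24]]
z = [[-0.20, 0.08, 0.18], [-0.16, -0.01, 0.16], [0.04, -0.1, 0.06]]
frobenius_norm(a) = 0.65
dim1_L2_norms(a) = [0.15, 0.57, 0.27]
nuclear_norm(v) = 1.11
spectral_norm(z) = 0.36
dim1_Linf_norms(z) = [0.2, 0.16, 0.1]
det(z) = 0.00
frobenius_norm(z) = 0.38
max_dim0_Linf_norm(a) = 0.56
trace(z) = -0.15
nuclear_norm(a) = 0.92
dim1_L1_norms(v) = [0.42, 0.79, 0.62]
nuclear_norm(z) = 0.51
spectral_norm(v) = 0.62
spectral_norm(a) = 0.59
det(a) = 0.01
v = z + a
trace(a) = 0.92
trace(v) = 0.77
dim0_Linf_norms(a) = [0.12, 0.56, 0.24]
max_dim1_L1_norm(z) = 0.46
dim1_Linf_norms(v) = [0.27, 0.55, 0.3]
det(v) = -0.02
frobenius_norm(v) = 0.75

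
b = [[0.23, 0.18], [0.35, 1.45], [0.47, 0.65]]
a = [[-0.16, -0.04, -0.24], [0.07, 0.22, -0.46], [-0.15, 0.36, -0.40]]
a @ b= [[-0.16, -0.24],[-0.12, 0.03],[-0.1, 0.23]]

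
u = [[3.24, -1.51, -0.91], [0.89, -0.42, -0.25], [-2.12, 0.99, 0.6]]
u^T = [[3.24, 0.89, -2.12], [-1.51, -0.42, 0.99], [-0.91, -0.25, 0.60]]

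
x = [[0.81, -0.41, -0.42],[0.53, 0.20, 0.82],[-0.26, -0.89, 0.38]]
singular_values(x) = [1.0, 1.0, 1.0]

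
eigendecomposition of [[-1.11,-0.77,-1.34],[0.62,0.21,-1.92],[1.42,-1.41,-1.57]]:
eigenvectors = [[-0.70+0.00j,(-0.7-0j),(0.03+0j)], [-0.24+0.33j,(-0.24-0.33j),(-0.89+0j)], [-0.24+0.53j,(-0.24-0.53j),(0.46+0j)]]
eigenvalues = [(-1.83+1.37j), (-1.83-1.37j), (1.2+0j)]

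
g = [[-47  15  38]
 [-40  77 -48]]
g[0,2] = 38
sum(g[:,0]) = -87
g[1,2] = -48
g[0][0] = -47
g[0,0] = -47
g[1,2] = -48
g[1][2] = -48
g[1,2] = -48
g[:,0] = [-47, -40]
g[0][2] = 38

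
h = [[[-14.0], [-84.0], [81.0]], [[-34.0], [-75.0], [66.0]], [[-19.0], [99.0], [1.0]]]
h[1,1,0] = -75.0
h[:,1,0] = [-84.0, -75.0, 99.0]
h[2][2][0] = 1.0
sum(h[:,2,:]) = 148.0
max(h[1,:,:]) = 66.0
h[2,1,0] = 99.0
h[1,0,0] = -34.0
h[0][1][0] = -84.0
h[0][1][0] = -84.0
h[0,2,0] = 81.0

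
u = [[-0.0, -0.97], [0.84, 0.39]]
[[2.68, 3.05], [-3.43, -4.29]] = u @ [[-2.8, -3.65], [-2.76, -3.14]]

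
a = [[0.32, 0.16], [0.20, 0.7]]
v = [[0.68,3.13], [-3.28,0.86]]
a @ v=[[-0.31, 1.14], [-2.16, 1.23]]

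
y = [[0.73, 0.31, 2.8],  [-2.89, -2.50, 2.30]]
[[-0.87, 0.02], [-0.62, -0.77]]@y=[[-0.69,-0.32,-2.39], [1.77,1.73,-3.51]]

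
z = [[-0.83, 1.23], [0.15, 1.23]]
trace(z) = 0.40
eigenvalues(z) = [-0.92, 1.32]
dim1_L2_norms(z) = [1.48, 1.24]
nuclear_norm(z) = 2.48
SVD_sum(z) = [[-0.44, 1.36],  [-0.35, 1.07]] + [[-0.39, -0.13], [0.5, 0.16]]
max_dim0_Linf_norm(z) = 1.23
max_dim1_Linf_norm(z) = 1.23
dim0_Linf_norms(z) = [0.83, 1.23]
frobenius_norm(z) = 1.93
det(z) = -1.21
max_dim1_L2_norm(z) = 1.48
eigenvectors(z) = [[-1.00, -0.50], [0.07, -0.87]]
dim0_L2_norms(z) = [0.84, 1.74]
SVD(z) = [[0.79, 0.62],[0.62, -0.79]] @ diag([1.8156052428651153, 0.6639108389540772]) @ [[-0.31,  0.95], [-0.95,  -0.31]]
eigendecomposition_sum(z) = [[-0.88,0.50], [0.06,-0.04]] + [[0.05,  0.73], [0.09,  1.27]]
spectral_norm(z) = 1.82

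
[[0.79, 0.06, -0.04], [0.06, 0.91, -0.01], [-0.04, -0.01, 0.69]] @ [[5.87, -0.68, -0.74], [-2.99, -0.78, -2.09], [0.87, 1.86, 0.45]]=[[4.42, -0.66, -0.73], [-2.38, -0.77, -1.95], [0.40, 1.32, 0.36]]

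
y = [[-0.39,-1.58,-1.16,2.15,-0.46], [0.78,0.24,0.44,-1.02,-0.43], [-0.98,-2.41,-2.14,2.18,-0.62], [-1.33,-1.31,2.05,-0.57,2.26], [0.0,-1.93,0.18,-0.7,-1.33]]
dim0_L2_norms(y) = [1.87, 3.72, 3.22, 3.35, 2.77]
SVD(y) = [[-0.55, 0.08, -0.13, 0.82, 0.02], [0.19, -0.15, 0.36, 0.22, -0.87], [-0.77, 0.14, -0.03, -0.53, -0.33], [0.2, 0.97, -0.04, 0.04, -0.13], [-0.17, 0.12, 0.92, 0.02, 0.33]] @ diag([5.2324398484604755, 3.5699950727562495, 2.442496896015066, 0.6021497706849157, 0.28728553628731884]) @ [[0.16, 0.54, 0.53, -0.58, 0.26], [-0.44, -0.56, 0.44, -0.00, 0.55], [0.17, -0.55, 0.19, -0.55, -0.57], [0.53, -0.07, 0.61, 0.57, -0.12], [-0.68, 0.29, 0.36, 0.17, -0.54]]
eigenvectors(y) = [[(-0.41+0.03j), -0.41-0.03j, (0.63+0j), 0.63-0.00j, (0.39+0j)], [(0.28+0.16j), (0.28-0.16j), -0.14-0.21j, (-0.14+0.21j), (-0.21+0j)], [(-0.62+0j), (-0.62-0j), 0.34+0.30j, (0.34-0.3j), -0.57+0.00j], [0.34-0.10j, (0.34+0.1j), 0.44+0.37j, 0.44-0.37j, -0.34+0.00j], [(0.23+0.41j), 0.23-0.41j, (0.05+0.07j), 0.05-0.07j, (0.6+0j)]]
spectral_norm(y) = 5.23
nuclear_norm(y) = 12.13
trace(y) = -4.19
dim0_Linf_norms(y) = [1.33, 2.41, 2.14, 2.18, 2.26]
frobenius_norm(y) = 6.82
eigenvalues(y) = [(-2.67+1.42j), (-2.67-1.42j), (0.78+1.2j), (0.78-1.2j), (-0.42+0j)]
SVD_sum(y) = [[-0.47, -1.57, -1.53, 1.69, -0.74],[0.16, 0.53, 0.51, -0.57, 0.25],[-0.65, -2.17, -2.11, 2.34, -1.02],[0.17, 0.58, 0.56, -0.62, 0.27],[-0.14, -0.47, -0.46, 0.51, -0.22]] + [[-0.13, -0.16, 0.12, -0.00, 0.16], [0.23, 0.29, -0.23, 0.00, -0.29], [-0.22, -0.28, 0.22, -0.00, 0.27], [-1.52, -1.93, 1.51, -0.01, 1.91], [-0.19, -0.24, 0.18, -0.0, 0.23]] + [[-0.06, 0.18, -0.06, 0.18, 0.18], [0.15, -0.49, 0.17, -0.49, -0.51], [-0.01, 0.04, -0.01, 0.04, 0.04], [-0.02, 0.06, -0.02, 0.06, 0.06], [0.39, -1.25, 0.42, -1.23, -1.29]] + [[0.26, -0.04, 0.30, 0.28, -0.06], [0.07, -0.01, 0.08, 0.08, -0.02], [-0.17, 0.02, -0.19, -0.18, 0.04], [0.01, -0.0, 0.01, 0.01, -0.00], [0.01, -0.00, 0.01, 0.01, -0.0]] + [[-0.00, 0.00, 0.00, 0.00, -0.00],[0.17, -0.07, -0.09, -0.04, 0.13],[0.07, -0.03, -0.03, -0.02, 0.05],[0.02, -0.01, -0.01, -0.01, 0.02],[-0.07, 0.03, 0.03, 0.02, -0.05]]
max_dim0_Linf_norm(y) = 2.41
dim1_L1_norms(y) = [5.74, 2.91, 8.33, 7.52, 4.14]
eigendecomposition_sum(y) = [[(0.01+0.13j),-0.27-1.06j,-0.85-0.42j,(0.62-0.09j),(-0.55-0.92j)], [(0.05-0.09j),(-0.27+0.8j),0.37+0.63j,(-0.44-0.2j),(-0.03+0.83j)], [(-0+0.2j),-0.29-1.61j,(-1.22-0.72j),0.94-0.08j,-0.73-1.42j], [(-0.03-0.11j),0.42+0.84j,0.79+0.20j,(-0.5+0.19j),(0.63+0.67j)], [(0.13-0.07j),(-0.97+0.78j),(-0.03+1.08j),(-0.4-0.6j),(-0.68+1.01j)]] + [[(0.01-0.13j),-0.27+1.06j,(-0.85+0.42j),0.62+0.09j,(-0.55+0.92j)], [0.05+0.09j,(-0.27-0.8j),(0.37-0.63j),(-0.44+0.2j),-0.03-0.83j], [-0.00-0.20j,-0.29+1.61j,-1.22+0.72j,(0.94+0.08j),(-0.73+1.42j)], [-0.03+0.11j,(0.42-0.84j),(0.79-0.2j),-0.50-0.19j,0.63-0.67j], [0.13+0.07j,(-0.97-0.78j),(-0.03-1.08j),-0.40+0.60j,(-0.68-1.01j)]] + [[(-0.19+0.88j),-0.62+0.94j,0.21-0.23j,0.44+0.12j,(0.35-0.39j)], [0.33-0.13j,0.45-0.00j,(-0.12-0.02j),-0.06-0.17j,-0.20-0.03j], [-0.51+0.38j,(-0.78+0.22j),(0.22-0.03j),0.18+0.27j,0.37-0.04j], [-0.65+0.50j,-0.99+0.29j,(0.29-0.04j),(0.23+0.34j),(0.47-0.06j)], [-0.10+0.05j,(-0.14+0.01j),(0.04+0j),0.02+0.05j,(0.07+0.01j)]] + [[-0.19-0.88j, -0.62-0.94j, 0.21+0.23j, 0.44-0.12j, 0.35+0.39j], [(0.33+0.13j), 0.45+0.00j, -0.12+0.02j, -0.06+0.17j, (-0.2+0.03j)], [-0.51-0.38j, -0.78-0.22j, 0.22+0.03j, (0.18-0.27j), 0.37+0.04j], [-0.65-0.50j, (-0.99-0.29j), 0.29+0.04j, 0.23-0.34j, 0.47+0.06j], [-0.10-0.05j, -0.14-0.01j, (0.04-0j), 0.02-0.05j, 0.07-0.01j]] + [[-0.03+0.00j, (0.19-0j), 0.11-0.00j, (0.03+0j), -0.06-0.00j], [0.02-0.00j, (-0.11+0j), (-0.06+0j), (-0.02-0j), 0.03+0.00j], [(0.05-0j), (-0.28+0j), -0.16+0.00j, (-0.05-0j), (0.09+0j)], [(0.03-0j), -0.17+0.00j, -0.09+0.00j, (-0.03-0j), (0.05+0j)], [(-0.05+0j), (0.3-0j), 0.16-0.00j, (0.05+0j), (-0.1-0j)]]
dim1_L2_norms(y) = [2.97, 1.44, 4.06, 3.62, 2.45]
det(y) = -7.89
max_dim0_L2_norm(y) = 3.72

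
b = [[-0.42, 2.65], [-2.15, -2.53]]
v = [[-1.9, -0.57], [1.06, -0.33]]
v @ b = [[2.02, -3.59], [0.26, 3.64]]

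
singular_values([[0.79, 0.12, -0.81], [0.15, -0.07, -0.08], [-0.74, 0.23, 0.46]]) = [1.43, 0.31, 0.0]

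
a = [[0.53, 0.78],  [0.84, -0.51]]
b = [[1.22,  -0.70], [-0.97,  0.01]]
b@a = [[0.06, 1.31], [-0.51, -0.76]]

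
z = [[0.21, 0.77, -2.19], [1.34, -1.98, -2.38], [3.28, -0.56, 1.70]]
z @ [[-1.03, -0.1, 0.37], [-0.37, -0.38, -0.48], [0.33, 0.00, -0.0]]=[[-1.22,-0.31,-0.29],[-1.43,0.62,1.45],[-2.61,-0.12,1.48]]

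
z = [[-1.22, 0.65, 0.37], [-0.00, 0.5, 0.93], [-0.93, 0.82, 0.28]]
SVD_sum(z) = [[-1.02, 0.80, 0.52],  [-0.46, 0.36, 0.23],  [-0.92, 0.72, 0.46]] + [[-0.14, -0.05, -0.21], [0.47, 0.15, 0.69], [-0.08, -0.02, -0.11]] + [[-0.05,  -0.11,  0.06], [-0.01,  -0.01,  0.01], [0.06,  0.13,  -0.07]]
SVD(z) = [[-0.71, 0.29, -0.65],[-0.32, -0.95, -0.07],[-0.63, 0.16, 0.76]] @ diag([1.9832504369065507, 0.8954567368180393, 0.20802628919721514]) @ [[0.73, -0.57, -0.37], [-0.55, -0.18, -0.81], [0.4, 0.8, -0.45]]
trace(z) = -0.44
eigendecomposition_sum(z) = [[-1.03, 0.39, 0.02], [0.5, -0.19, -0.01], [-0.92, 0.35, 0.01]] + [[-0.07, -0.02, 0.07], [-0.2, -0.04, 0.2], [0.17, 0.04, -0.17]] + [[-0.11,0.28,0.28], [-0.3,0.73,0.73], [-0.18,0.44,0.44]]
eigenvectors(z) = [[0.7, 0.27, -0.31],[-0.34, 0.73, -0.82],[0.63, -0.62, -0.49]]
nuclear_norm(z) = 3.09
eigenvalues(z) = [-1.21, -0.29, 1.06]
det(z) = 0.37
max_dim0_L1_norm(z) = 2.15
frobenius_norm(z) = 2.19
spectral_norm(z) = 1.98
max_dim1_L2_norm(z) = 1.43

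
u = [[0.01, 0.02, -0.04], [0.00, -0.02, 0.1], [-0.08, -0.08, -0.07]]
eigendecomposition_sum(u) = [[(-0+0j), (-0+0j), -0.00+0.00j],[0.00-0.00j, -0j, -0j],[0.00-0.00j, -0j, 0.00-0.00j]] + [[0.01-0.03j,(0.01-0.03j),-0.02-0.02j], [-0.00+0.07j,-0.01+0.07j,0.05+0.04j], [-0.04-0.01j,(-0.04-0.02j),-0.04+0.02j]] + [[(0.01+0.03j), 0.01+0.03j, -0.02+0.02j],  [-0.00-0.07j, -0.01-0.07j, 0.05-0.04j],  [(-0.04+0.01j), (-0.04+0.02j), (-0.04-0.02j)]]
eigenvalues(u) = [(-0+0j), (-0.04+0.06j), (-0.04-0.06j)]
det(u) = -0.00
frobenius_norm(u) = 0.17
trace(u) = -0.08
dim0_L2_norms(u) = [0.08, 0.08, 0.13]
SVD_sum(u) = [[-0.01, -0.01, -0.02], [0.03, 0.03, 0.06], [-0.06, -0.05, -0.10]] + [[0.02, 0.03, -0.02], [-0.03, -0.05, 0.04], [-0.02, -0.03, 0.03]] + [[-0.0,0.0,0.00], [-0.00,0.0,0.00], [-0.0,0.0,0.0]]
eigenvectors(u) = [[0.75+0.00j,(0.36+0.06j),0.36-0.06j], [-0.64+0.00j,(-0.78+0j),-0.78-0.00j], [-0.13+0.00j,(0.16-0.48j),0.16+0.48j]]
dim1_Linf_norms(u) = [0.04, 0.1, 0.08]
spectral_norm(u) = 0.14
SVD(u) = [[0.13, 0.43, 0.89], [-0.5, -0.75, 0.44], [0.86, -0.50, 0.11]] @ diag([0.14455644990767338, 0.09645419749783452, 0.0001434403676113753]) @ [[-0.46, -0.39, -0.80], [0.46, 0.66, -0.59], [-0.76, 0.64, 0.13]]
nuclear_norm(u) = 0.24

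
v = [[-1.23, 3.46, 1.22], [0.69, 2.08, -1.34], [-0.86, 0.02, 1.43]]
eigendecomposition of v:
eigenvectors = [[0.55, 0.94, 0.79],[0.78, -0.07, 0.14],[-0.28, 0.33, 0.59]]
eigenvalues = [3.05, -1.06, 0.29]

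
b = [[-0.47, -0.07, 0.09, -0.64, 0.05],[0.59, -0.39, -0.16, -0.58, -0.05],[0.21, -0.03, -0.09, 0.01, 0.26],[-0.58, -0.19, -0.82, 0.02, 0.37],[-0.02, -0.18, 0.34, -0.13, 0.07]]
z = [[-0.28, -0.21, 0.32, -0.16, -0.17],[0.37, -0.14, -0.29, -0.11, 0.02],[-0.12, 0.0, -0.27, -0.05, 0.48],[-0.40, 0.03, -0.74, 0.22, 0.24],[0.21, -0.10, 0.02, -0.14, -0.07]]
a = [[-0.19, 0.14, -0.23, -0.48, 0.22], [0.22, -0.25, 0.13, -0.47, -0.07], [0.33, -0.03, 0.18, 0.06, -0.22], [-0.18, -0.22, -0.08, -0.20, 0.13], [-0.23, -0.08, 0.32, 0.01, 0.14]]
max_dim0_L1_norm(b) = 1.87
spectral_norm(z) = 1.05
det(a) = 0.00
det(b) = -0.05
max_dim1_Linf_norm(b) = 0.82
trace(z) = -0.54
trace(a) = -0.32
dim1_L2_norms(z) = [0.53, 0.5, 0.57, 0.9, 0.28]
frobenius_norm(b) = 1.73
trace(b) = -0.86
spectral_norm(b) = 1.15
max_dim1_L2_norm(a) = 0.62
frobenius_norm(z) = 1.32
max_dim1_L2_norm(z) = 0.9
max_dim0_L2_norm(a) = 0.7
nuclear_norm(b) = 3.39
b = a + z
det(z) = 0.00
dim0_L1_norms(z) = [1.38, 0.48, 1.64, 0.68, 0.98]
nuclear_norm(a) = 2.10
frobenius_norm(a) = 1.12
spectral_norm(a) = 0.78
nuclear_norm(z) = 2.40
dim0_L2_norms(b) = [0.97, 0.48, 0.91, 0.87, 0.46]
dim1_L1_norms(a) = [1.26, 1.14, 0.82, 0.81, 0.78]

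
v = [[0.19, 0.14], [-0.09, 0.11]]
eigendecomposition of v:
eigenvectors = [[0.78+0.00j,0.78-0.00j], [-0.22+0.58j,-0.22-0.58j]]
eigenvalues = [(0.15+0.1j), (0.15-0.1j)]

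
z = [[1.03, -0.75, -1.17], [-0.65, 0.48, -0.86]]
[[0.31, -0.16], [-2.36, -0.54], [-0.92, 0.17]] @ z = [[0.42, -0.31, -0.23], [-2.08, 1.51, 3.23], [-1.06, 0.77, 0.93]]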